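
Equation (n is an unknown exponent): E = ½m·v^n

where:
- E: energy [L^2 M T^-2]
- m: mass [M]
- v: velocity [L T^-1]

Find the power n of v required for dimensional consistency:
n = 2

E has dimensions [L^2 M T^-2]; v has dimensions [L T^-1].
The rest of the RHS has dimensions [M], so v^n must supply [L^2 T^-2].
With n = 2: ½m·v^2 has dimensions [L^2 M T^-2], matching the LHS ✓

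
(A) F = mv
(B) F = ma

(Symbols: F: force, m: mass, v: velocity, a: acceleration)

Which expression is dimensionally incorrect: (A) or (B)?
(A)

(A) F = mv: LHS [L M T^-2], RHS [L M T^-1] ✗
(B) F = ma: LHS [L M T^-2], RHS [L M T^-2] ✓

Expression (A) F = mv is dimensionally incorrect.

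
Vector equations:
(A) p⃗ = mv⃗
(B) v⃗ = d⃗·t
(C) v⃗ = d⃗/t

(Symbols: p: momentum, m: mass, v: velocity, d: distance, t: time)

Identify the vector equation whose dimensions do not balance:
(B) v⃗ = d⃗·t

(A) p⃗ = mv⃗: LHS [L M T^-1], RHS [L M T^-1] ✓ — mass (scalar) times velocity (vector)
(B) v⃗ = d⃗·t: LHS [L T^-1], RHS [L T] ✗ — velocity is displacement per time; should be d⃗/t
(C) v⃗ = d⃗/t: LHS [L T^-1], RHS [L T^-1] ✓ — displacement (vector) divided by time (scalar)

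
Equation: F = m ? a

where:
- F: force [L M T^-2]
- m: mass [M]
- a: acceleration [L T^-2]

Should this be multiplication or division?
multiplication (×): F = m × a

F [L M T^-2]; m [M]; a [L T^-2].
m × a → [L M T^-2] ✓
m ÷ a → [L^-1 M T^2] ✗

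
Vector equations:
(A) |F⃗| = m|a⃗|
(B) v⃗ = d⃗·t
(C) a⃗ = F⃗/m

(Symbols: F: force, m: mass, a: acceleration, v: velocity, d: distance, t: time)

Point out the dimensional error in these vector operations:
(B) v⃗ = d⃗·t

(A) |F⃗| = m|a⃗|: LHS [L M T^-2], RHS [L M T^-2] ✓ — magnitudes of vectors are scalars
(B) v⃗ = d⃗·t: LHS [L T^-1], RHS [L T] ✗ — velocity is displacement per time; should be d⃗/t
(C) a⃗ = F⃗/m: LHS [L T^-2], RHS [L T^-2] ✓ — force (vector) divided by mass (scalar)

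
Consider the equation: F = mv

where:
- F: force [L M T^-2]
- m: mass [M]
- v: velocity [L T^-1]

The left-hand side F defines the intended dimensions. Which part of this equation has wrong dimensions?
The right-hand side term mv

F has dimensions [L M T^-2], but mv has dimensions [L M T^-1], so the term mv is dimensionally wrong for F.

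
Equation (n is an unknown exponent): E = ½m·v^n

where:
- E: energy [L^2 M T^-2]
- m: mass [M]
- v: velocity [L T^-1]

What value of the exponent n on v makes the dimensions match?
n = 2

E has dimensions [L^2 M T^-2]; v has dimensions [L T^-1].
The rest of the RHS has dimensions [M], so v^n must supply [L^2 T^-2].
With n = 2: ½m·v^2 has dimensions [L^2 M T^-2], matching the LHS ✓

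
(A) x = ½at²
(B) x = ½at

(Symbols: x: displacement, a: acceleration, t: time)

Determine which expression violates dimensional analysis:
(B)

(A) x = ½at²: LHS [L], RHS [L] ✓
(B) x = ½at: LHS [L], RHS [L T^-1] ✗

Expression (B) x = ½at is dimensionally incorrect.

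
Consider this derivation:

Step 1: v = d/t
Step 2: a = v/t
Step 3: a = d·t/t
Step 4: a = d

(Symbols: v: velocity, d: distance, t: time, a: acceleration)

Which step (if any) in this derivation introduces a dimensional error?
Step 3

Step 1: v = d/t → LHS [L T^-1], RHS [L T^-1] ✓
Step 2: a = v/t → LHS [L T^-2], RHS [L T^-2] ✓
Step 3: a = d·t/t → LHS [L T^-2], RHS [L] ✗

The first dimensional inconsistency appears in step 3: a = d·t/t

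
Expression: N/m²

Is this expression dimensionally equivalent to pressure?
Yes

The expression N/m² has dimensions [L^-1 M T^-2], which is exactly pressure [L^-1 M T^-2].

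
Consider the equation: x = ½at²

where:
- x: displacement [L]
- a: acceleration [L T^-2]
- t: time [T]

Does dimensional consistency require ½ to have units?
No

x has dimensions [L] and at² already has dimensions [L], so the equation balances without ½ contributing any dimensions. ½ is a pure (dimensionless) number; changing or removing it would not affect dimensional consistency.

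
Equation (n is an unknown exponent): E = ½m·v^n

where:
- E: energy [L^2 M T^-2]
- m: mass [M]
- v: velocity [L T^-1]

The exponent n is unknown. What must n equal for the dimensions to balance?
n = 2

E has dimensions [L^2 M T^-2]; v has dimensions [L T^-1].
The rest of the RHS has dimensions [M], so v^n must supply [L^2 T^-2].
With n = 2: ½m·v^2 has dimensions [L^2 M T^-2], matching the LHS ✓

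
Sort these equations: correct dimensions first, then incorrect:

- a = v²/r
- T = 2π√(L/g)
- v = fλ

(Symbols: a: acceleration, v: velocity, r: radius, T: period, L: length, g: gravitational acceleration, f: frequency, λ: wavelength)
Dimensionally correct: a = v²/r, T = 2π√(L/g), v = fλ
Dimensionally incorrect: none
Ordered (correct first, then incorrect): a = v²/r, T = 2π√(L/g), v = fλ

- a = v²/r: LHS [L T^-2], RHS [L T^-2] → correct ✓
- T = 2π√(L/g): LHS [T], RHS [T] → correct ✓
- v = fλ: LHS [L T^-1], RHS [L T^-1] → correct ✓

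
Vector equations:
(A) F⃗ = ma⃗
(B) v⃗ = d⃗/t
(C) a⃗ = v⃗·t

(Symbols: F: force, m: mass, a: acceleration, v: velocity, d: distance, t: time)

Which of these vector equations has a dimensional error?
(C) a⃗ = v⃗·t

(A) F⃗ = ma⃗: LHS [L M T^-2], RHS [L M T^-2] ✓ — Force and acceleration are vectors, mass is a scalar
(B) v⃗ = d⃗/t: LHS [L T^-1], RHS [L T^-1] ✓ — displacement (vector) divided by time (scalar)
(C) a⃗ = v⃗·t: LHS [L T^-2], RHS [L] ✗ — acceleration is velocity per time; should be v⃗/t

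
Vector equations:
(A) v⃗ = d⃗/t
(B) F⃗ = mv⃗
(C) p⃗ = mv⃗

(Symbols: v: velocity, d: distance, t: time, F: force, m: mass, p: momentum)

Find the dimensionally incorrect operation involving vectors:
(B) F⃗ = mv⃗

(A) v⃗ = d⃗/t: LHS [L T^-1], RHS [L T^-1] ✓ — displacement (vector) divided by time (scalar)
(B) F⃗ = mv⃗: LHS [L M T^-2], RHS [L M T^-1] ✗ — mass times velocity is momentum, not force; should be ma⃗
(C) p⃗ = mv⃗: LHS [L M T^-1], RHS [L M T^-1] ✓ — mass (scalar) times velocity (vector)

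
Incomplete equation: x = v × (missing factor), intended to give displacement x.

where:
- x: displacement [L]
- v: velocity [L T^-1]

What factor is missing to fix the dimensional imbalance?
t (time), dimensions [T]

x has dimensions [L] and v has dimensions [L T^-1].
The missing factor must have dimensions [L] / [L T^-1] = [T], i.e. time (t).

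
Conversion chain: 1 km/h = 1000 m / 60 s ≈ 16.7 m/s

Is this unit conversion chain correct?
The chain is incorrect (it contains an error).

Incorrect: 1 h = 3600 s, not 60 s (1 km/h ≈ 0.278 m/s)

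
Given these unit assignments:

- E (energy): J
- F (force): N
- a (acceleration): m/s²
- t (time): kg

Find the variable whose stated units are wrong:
t

The variable t (time) should have units s, not kg.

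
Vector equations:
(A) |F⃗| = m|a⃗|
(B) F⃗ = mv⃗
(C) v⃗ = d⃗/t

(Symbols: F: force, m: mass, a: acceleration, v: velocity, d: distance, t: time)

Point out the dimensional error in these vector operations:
(B) F⃗ = mv⃗

(A) |F⃗| = m|a⃗|: LHS [L M T^-2], RHS [L M T^-2] ✓ — magnitudes of vectors are scalars
(B) F⃗ = mv⃗: LHS [L M T^-2], RHS [L M T^-1] ✗ — mass times velocity is momentum, not force; should be ma⃗
(C) v⃗ = d⃗/t: LHS [L T^-1], RHS [L T^-1] ✓ — displacement (vector) divided by time (scalar)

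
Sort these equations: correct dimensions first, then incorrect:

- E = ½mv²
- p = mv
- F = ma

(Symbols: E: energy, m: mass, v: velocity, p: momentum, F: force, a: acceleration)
Dimensionally correct: E = ½mv², p = mv, F = ma
Dimensionally incorrect: none
Ordered (correct first, then incorrect): E = ½mv², p = mv, F = ma

- E = ½mv²: LHS [L^2 M T^-2], RHS [L^2 M T^-2] → correct ✓
- p = mv: LHS [L M T^-1], RHS [L M T^-1] → correct ✓
- F = ma: LHS [L M T^-2], RHS [L M T^-2] → correct ✓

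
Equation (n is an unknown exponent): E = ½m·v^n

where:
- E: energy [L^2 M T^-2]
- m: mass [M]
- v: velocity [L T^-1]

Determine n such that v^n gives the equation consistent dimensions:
n = 2

E has dimensions [L^2 M T^-2]; v has dimensions [L T^-1].
The rest of the RHS has dimensions [M], so v^n must supply [L^2 T^-2].
With n = 2: ½m·v^2 has dimensions [L^2 M T^-2], matching the LHS ✓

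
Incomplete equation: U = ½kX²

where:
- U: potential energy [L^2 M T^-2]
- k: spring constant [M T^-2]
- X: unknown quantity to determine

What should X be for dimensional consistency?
X = x (displacement), dimensions [L]

U has dimensions [L^2 M T^-2]; the rest of the RHS (½k) has dimensions [M T^-2].
So X² must have dimensions [L^2], i.e. X has dimensions [L] — X = x (displacement).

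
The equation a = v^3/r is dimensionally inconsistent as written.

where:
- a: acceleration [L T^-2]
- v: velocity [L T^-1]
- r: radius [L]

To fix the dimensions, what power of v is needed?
The exponent of v should be 2: a = v^2/r

The LHS a has dimensions [L T^-2]; v has dimensions [L T^-1].
As written, the RHS v^3/r (exponent 3 on v) has dimensions [L^2 T^-3], which does not match.
With exponent 2, the RHS v^2/r has dimensions [L T^-2], matching the LHS.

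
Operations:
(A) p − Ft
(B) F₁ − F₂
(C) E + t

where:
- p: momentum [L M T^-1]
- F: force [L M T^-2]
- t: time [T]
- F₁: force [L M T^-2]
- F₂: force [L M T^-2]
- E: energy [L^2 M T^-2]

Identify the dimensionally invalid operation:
(C) E + t

(A) p − Ft: p [L M T^-1] and Ft [L M T^-1] — same dimensions ✓
(B) F₁ − F₂: F₁ [L M T^-2] and F₂ [L M T^-2] — same dimensions ✓
(C) E + t: E [L^2 M T^-2] and t [T] — different dimensions cannot be added/subtracted ✗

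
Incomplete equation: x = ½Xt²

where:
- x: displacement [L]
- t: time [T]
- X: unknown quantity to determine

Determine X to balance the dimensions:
X = a (acceleration), dimensions [L T^-2]

x has dimensions [L]; the rest of the RHS (½ t²) has dimensions [T^2].
So X must have dimensions [L T^-2] — X = a (acceleration).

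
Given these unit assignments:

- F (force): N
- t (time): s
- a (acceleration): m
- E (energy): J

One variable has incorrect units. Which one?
a

The variable a (acceleration) should have units m/s², not m.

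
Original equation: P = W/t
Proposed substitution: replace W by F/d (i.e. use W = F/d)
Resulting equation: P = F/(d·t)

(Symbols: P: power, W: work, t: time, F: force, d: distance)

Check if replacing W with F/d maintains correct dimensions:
No

[W] = [L^2 M T^-2] and [F/d] = [M T^-2]. These differ, so the substitution replaces a quantity by one of different dimensions and the result P = F/(d·t) has LHS [L^2 M T^-3] vs RHS [M T^-3] — inconsistent.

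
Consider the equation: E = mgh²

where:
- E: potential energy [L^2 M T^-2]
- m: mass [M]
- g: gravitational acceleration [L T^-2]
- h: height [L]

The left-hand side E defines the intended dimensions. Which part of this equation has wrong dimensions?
The right-hand side term mgh²

E has dimensions [L^2 M T^-2], but mgh² has dimensions [L^3 M T^-2], so the term mgh² is dimensionally wrong for E.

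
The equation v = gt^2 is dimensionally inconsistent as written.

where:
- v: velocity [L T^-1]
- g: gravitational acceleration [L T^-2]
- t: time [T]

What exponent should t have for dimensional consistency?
The exponent of t should be 1: v = gt

The LHS v has dimensions [L T^-1]; t has dimensions [T].
As written, the RHS gt^2 (exponent 2 on t) has dimensions [L], which does not match.
With exponent 1, the RHS gt has dimensions [L T^-1], matching the LHS.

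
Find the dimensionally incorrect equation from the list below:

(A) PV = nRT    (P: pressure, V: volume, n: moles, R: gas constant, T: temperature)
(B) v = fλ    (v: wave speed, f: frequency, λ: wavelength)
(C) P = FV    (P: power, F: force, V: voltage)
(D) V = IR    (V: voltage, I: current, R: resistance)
(C) P = FV

The equation (C) P = FV is dimensionally incorrect.

LHS (P): [L^2 M T^-3]
RHS (FV): [I^-1 L^3 M^2 T^-5] ✗

The dimensions do not match. The other three equations balance.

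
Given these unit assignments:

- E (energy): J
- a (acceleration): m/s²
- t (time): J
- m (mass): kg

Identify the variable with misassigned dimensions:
t

The variable t (time) should have units s, not J.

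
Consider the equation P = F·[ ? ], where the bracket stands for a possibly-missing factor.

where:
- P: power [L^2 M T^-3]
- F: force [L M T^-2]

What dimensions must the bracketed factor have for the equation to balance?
[L T^-1] — velocity (e.g. v)

P has dimensions [L^2 M T^-3]; F has dimensions [L M T^-2].
The bracketed factor must supply [L^2 M T^-3] / [L M T^-2] = [L T^-1].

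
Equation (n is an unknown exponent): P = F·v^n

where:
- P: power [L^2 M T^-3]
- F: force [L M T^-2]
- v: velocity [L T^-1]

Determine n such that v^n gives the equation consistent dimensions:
n = 1

P has dimensions [L^2 M T^-3]; v has dimensions [L T^-1].
The rest of the RHS has dimensions [L M T^-2], so v^n must supply [L T^-1].
With n = 1: F·v^1 has dimensions [L^2 M T^-3], matching the LHS ✓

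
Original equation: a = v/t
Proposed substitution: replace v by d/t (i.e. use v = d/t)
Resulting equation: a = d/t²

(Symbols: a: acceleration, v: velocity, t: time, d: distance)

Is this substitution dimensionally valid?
Yes

[v] = [L T^-1] and [d/t] = [L T^-1]. These match, so the substitution replaces a quantity by one of the same dimensions and the result a = d/t² has LHS [L T^-2] vs RHS [L T^-2] — still consistent.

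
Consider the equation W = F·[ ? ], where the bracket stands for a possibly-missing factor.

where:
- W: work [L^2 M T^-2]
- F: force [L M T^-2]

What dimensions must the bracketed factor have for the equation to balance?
[L] — length (e.g. a distance d)

W has dimensions [L^2 M T^-2]; F has dimensions [L M T^-2].
The bracketed factor must supply [L^2 M T^-2] / [L M T^-2] = [L].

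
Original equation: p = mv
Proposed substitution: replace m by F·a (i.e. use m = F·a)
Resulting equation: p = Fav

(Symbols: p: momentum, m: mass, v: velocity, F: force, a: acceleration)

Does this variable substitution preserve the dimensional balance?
No

[m] = [M] and [F·a] = [L^2 M T^-4]. These differ, so the substitution replaces a quantity by one of different dimensions and the result p = Fav has LHS [L M T^-1] vs RHS [L^3 M T^-5] — inconsistent.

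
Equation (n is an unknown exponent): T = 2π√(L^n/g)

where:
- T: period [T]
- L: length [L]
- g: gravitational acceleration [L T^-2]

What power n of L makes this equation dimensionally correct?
n = 1

T has dimensions [T]; L has dimensions [L].
With n = 1: 2π√(L^1/g) has dimensions [T], matching the LHS ✓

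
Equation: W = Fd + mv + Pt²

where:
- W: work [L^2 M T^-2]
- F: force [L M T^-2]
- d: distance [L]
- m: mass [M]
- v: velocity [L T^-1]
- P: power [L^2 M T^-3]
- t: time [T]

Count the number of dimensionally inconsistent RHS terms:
2

LHS W: [L^2 M T^-2]
- Fd: [L^2 M T^-2] ✓
- mv: [L M T^-1] ✗
- Pt²: [L^2 M T^-1] ✗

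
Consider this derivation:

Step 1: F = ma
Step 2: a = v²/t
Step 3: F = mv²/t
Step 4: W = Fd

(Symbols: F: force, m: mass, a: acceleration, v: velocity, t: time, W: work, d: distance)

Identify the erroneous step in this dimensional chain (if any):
Step 2

Step 1: F = ma → LHS [L M T^-2], RHS [L M T^-2] ✓
Step 2: a = v²/t → LHS [L T^-2], RHS [L^2 T^-3] ✗

The first dimensional inconsistency appears in step 2: a = v²/t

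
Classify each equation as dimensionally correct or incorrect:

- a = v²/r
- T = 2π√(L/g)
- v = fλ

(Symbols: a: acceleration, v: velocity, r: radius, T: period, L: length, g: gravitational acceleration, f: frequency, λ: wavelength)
Dimensionally correct: a = v²/r, T = 2π√(L/g), v = fλ
Dimensionally incorrect: none
Ordered (correct first, then incorrect): a = v²/r, T = 2π√(L/g), v = fλ

- a = v²/r: LHS [L T^-2], RHS [L T^-2] → correct ✓
- T = 2π√(L/g): LHS [T], RHS [T] → correct ✓
- v = fλ: LHS [L T^-1], RHS [L T^-1] → correct ✓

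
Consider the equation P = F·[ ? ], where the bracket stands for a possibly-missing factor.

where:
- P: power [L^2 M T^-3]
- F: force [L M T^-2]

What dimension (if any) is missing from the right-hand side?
[L T^-1] — velocity (e.g. v)

P has dimensions [L^2 M T^-3]; F has dimensions [L M T^-2].
The bracketed factor must supply [L^2 M T^-3] / [L M T^-2] = [L T^-1].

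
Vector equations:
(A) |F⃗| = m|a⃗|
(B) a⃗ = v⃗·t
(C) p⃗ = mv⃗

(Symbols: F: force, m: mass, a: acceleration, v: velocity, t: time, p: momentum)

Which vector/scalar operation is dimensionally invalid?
(B) a⃗ = v⃗·t

(A) |F⃗| = m|a⃗|: LHS [L M T^-2], RHS [L M T^-2] ✓ — magnitudes of vectors are scalars
(B) a⃗ = v⃗·t: LHS [L T^-2], RHS [L] ✗ — acceleration is velocity per time; should be v⃗/t
(C) p⃗ = mv⃗: LHS [L M T^-1], RHS [L M T^-1] ✓ — mass (scalar) times velocity (vector)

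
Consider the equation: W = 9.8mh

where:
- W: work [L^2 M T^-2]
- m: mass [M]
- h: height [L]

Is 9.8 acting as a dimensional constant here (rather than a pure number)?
Yes

W has dimensions [L^2 M T^-2], while mh alone has dimensions [L M]. For the equation to balance, the factor 9.8 must carry dimensions [L T^-2] — it is a dimensional constant (a numerical value of a physical quantity with its units suppressed), not a pure number.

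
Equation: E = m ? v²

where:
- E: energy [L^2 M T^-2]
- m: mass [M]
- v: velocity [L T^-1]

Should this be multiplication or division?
multiplication (×): E = m × v²

E [L^2 M T^-2]; m [M]; v² [L^2 T^-2].
m × v² → [L^2 M T^-2] ✓
m ÷ v² → [L^-2 M T^2] ✗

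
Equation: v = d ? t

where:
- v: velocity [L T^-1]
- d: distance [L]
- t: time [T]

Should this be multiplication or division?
division (÷): v = d ÷ t

v [L T^-1]; d [L]; t [T].
d × t → [L T] ✗
d ÷ t → [L T^-1] ✓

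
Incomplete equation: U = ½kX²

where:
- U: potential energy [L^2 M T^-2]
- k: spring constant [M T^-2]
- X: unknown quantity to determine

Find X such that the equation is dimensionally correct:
X = x (displacement), dimensions [L]

U has dimensions [L^2 M T^-2]; the rest of the RHS (½k) has dimensions [M T^-2].
So X² must have dimensions [L^2], i.e. X has dimensions [L] — X = x (displacement).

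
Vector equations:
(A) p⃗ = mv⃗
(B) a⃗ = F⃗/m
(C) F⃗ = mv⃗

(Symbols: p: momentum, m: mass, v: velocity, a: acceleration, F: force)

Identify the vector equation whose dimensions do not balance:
(C) F⃗ = mv⃗

(A) p⃗ = mv⃗: LHS [L M T^-1], RHS [L M T^-1] ✓ — mass (scalar) times velocity (vector)
(B) a⃗ = F⃗/m: LHS [L T^-2], RHS [L T^-2] ✓ — force (vector) divided by mass (scalar)
(C) F⃗ = mv⃗: LHS [L M T^-2], RHS [L M T^-1] ✗ — mass times velocity is momentum, not force; should be ma⃗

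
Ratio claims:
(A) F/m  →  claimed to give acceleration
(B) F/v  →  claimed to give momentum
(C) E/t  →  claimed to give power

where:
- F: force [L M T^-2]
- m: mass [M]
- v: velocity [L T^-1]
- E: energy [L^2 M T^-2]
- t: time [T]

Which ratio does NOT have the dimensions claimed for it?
(B) F/v does not give momentum

(A) F/m: [L T^-2] = acceleration [L T^-2] ✓
(B) F/v: [M T^-1] ≠ momentum [L M T^-1] ✗
(C) E/t: [L^2 M T^-3] = power [L^2 M T^-3] ✓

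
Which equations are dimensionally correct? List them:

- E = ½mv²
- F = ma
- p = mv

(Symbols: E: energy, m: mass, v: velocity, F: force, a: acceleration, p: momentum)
Dimensionally correct: E = ½mv², F = ma, p = mv
Dimensionally incorrect: none
Ordered (correct first, then incorrect): E = ½mv², F = ma, p = mv

- E = ½mv²: LHS [L^2 M T^-2], RHS [L^2 M T^-2] → correct ✓
- F = ma: LHS [L M T^-2], RHS [L M T^-2] → correct ✓
- p = mv: LHS [L M T^-1], RHS [L M T^-1] → correct ✓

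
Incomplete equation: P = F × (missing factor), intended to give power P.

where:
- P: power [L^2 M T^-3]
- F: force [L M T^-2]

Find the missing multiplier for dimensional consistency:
v (velocity), dimensions [L T^-1]

P has dimensions [L^2 M T^-3] and F has dimensions [L M T^-2].
The missing factor must have dimensions [L^2 M T^-3] / [L M T^-2] = [L T^-1], i.e. velocity (v).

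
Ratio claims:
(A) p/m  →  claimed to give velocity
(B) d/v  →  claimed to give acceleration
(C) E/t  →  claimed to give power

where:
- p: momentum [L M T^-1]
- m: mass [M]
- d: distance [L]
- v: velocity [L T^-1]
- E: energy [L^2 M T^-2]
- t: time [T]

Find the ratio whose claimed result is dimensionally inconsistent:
(B) d/v does not give acceleration

(A) p/m: [L T^-1] = velocity [L T^-1] ✓
(B) d/v: [T] ≠ acceleration [L T^-2] ✗
(C) E/t: [L^2 M T^-3] = power [L^2 M T^-3] ✓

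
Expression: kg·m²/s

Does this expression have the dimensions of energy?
No

The expression kg·m²/s has dimensions [L^2 M T^-1], but energy has dimensions [L^2 M T^-2].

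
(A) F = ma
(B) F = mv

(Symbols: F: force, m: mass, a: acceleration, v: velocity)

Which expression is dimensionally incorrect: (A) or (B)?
(B)

(A) F = ma: LHS [L M T^-2], RHS [L M T^-2] ✓
(B) F = mv: LHS [L M T^-2], RHS [L M T^-1] ✗

Expression (B) F = mv is dimensionally incorrect.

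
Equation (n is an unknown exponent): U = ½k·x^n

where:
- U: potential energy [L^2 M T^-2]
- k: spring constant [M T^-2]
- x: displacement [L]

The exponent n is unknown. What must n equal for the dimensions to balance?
n = 2

U has dimensions [L^2 M T^-2]; x has dimensions [L].
The rest of the RHS has dimensions [M T^-2], so x^n must supply [L^2].
With n = 2: ½k·x^2 has dimensions [L^2 M T^-2], matching the LHS ✓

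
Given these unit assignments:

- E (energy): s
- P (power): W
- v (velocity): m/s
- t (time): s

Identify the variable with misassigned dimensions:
E

The variable E (energy) should have units J, not s.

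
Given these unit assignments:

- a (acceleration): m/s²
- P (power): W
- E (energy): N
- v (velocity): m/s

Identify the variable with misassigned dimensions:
E

The variable E (energy) should have units J, not N.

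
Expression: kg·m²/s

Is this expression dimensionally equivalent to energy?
No

The expression kg·m²/s has dimensions [L^2 M T^-1], but energy has dimensions [L^2 M T^-2].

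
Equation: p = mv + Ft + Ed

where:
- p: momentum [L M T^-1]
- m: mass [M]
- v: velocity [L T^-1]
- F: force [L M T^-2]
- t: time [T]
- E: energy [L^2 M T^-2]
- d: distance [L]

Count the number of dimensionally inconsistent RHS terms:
1

LHS p: [L M T^-1]
- mv: [L M T^-1] ✓
- Ft: [L M T^-1] ✓
- Ed: [L^3 M T^-2] ✗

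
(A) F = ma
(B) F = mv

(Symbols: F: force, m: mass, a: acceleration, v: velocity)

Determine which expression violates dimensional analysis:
(B)

(A) F = ma: LHS [L M T^-2], RHS [L M T^-2] ✓
(B) F = mv: LHS [L M T^-2], RHS [L M T^-1] ✗

Expression (B) F = mv is dimensionally incorrect.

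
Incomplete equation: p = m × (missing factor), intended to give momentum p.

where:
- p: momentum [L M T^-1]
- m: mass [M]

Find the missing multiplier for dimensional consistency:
v (velocity), dimensions [L T^-1]

p has dimensions [L M T^-1] and m has dimensions [M].
The missing factor must have dimensions [L M T^-1] / [M] = [L T^-1], i.e. velocity (v).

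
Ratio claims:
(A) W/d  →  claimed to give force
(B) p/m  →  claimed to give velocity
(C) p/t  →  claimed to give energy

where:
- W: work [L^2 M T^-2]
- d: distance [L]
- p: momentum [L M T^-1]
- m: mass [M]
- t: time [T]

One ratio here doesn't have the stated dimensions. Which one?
(C) p/t does not give energy

(A) W/d: [L M T^-2] = force [L M T^-2] ✓
(B) p/m: [L T^-1] = velocity [L T^-1] ✓
(C) p/t: [L M T^-2] ≠ energy [L^2 M T^-2] ✗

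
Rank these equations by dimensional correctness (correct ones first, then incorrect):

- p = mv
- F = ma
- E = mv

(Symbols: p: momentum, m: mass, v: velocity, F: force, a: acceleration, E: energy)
Dimensionally correct: p = mv, F = ma
Dimensionally incorrect: E = mv
Ordered (correct first, then incorrect): p = mv, F = ma, E = mv

- p = mv: LHS [L M T^-1], RHS [L M T^-1] → correct ✓
- F = ma: LHS [L M T^-2], RHS [L M T^-2] → correct ✓
- E = mv: LHS [L^2 M T^-2], RHS [L M T^-1] → incorrect ✗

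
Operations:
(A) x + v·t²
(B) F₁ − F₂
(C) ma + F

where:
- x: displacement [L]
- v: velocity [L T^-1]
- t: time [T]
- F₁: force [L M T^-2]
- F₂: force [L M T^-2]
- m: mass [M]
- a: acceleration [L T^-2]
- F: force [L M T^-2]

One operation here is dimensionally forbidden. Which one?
(A) x + v·t²

(A) x + v·t²: x [L] and v·t² [L T] — different dimensions cannot be added/subtracted ✗
(B) F₁ − F₂: F₁ [L M T^-2] and F₂ [L M T^-2] — same dimensions ✓
(C) ma + F: ma [L M T^-2] and F [L M T^-2] — same dimensions ✓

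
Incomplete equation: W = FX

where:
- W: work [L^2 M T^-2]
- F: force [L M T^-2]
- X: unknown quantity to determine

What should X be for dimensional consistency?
X = d (distance), dimensions [L]

W has dimensions [L^2 M T^-2]; the rest of the RHS (F) has dimensions [L M T^-2].
So X must have dimensions [L] — X = d (distance).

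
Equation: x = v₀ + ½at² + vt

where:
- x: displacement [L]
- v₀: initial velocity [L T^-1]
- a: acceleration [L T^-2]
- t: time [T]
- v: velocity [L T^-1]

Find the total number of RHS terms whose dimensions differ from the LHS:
1

LHS x: [L]
- v₀: [L T^-1] ✗
- ½at²: [L] ✓
- vt: [L] ✓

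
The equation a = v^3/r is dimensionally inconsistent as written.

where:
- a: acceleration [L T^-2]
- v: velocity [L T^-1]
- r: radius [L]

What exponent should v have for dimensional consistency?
The exponent of v should be 2: a = v^2/r

The LHS a has dimensions [L T^-2]; v has dimensions [L T^-1].
As written, the RHS v^3/r (exponent 3 on v) has dimensions [L^2 T^-3], which does not match.
With exponent 2, the RHS v^2/r has dimensions [L T^-2], matching the LHS.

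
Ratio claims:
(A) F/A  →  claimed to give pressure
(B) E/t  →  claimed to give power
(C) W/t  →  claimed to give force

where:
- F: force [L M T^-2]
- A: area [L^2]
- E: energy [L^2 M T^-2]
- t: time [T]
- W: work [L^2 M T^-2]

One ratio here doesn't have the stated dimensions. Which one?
(C) W/t does not give force

(A) F/A: [L^-1 M T^-2] = pressure [L^-1 M T^-2] ✓
(B) E/t: [L^2 M T^-3] = power [L^2 M T^-3] ✓
(C) W/t: [L^2 M T^-3] ≠ force [L M T^-2] ✗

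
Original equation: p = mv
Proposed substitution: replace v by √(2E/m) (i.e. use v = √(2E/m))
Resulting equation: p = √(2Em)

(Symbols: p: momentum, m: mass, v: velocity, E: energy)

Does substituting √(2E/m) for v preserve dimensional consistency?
Yes

[v] = [L T^-1] and [√(2E/m)] = [L T^-1]. These match, so the substitution replaces a quantity by one of the same dimensions and the result p = √(2Em) has LHS [L M T^-1] vs RHS [L M T^-1] — still consistent.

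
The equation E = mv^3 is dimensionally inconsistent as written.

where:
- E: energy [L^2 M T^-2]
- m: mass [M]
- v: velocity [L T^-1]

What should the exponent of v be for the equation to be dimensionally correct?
The exponent of v should be 2: E = mv^2

The LHS E has dimensions [L^2 M T^-2]; v has dimensions [L T^-1].
As written, the RHS mv^3 (exponent 3 on v) has dimensions [L^3 M T^-3], which does not match.
With exponent 2, the RHS mv^2 has dimensions [L^2 M T^-2], matching the LHS.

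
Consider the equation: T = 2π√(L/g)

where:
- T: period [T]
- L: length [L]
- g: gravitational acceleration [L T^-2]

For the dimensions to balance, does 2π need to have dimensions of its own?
No

T has dimensions [T] and √(L/g) already has dimensions [T], so the equation balances without 2π contributing any dimensions. 2π is a pure (dimensionless) number; changing or removing it would not affect dimensional consistency.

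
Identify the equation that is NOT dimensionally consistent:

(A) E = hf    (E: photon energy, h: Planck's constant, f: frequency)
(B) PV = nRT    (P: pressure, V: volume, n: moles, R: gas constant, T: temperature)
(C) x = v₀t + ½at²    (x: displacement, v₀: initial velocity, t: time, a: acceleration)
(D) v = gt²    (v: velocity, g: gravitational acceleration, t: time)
(D) v = gt²

The equation (D) v = gt² is dimensionally incorrect.

LHS (v): [L T^-1]
RHS (gt²): [L] ✗

The dimensions do not match. The other three equations balance.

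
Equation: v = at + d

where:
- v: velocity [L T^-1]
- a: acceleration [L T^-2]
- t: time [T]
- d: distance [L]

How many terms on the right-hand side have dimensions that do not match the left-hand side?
1

LHS v: [L T^-1]
- at: [L T^-1] ✓
- d: [L] ✗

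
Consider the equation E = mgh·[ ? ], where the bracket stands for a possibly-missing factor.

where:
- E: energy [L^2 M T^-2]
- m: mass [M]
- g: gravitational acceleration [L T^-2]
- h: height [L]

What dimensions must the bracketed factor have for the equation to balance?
Nothing is missing — the bracketed factor must be dimensionless.

E has dimensions [L^2 M T^-2] and mgh already has dimensions [L^2 M T^-2], so E = mgh is dimensionally complete.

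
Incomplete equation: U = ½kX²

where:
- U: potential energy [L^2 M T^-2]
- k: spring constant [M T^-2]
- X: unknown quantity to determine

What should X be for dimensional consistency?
X = x (displacement), dimensions [L]

U has dimensions [L^2 M T^-2]; the rest of the RHS (½k) has dimensions [M T^-2].
So X² must have dimensions [L^2], i.e. X has dimensions [L] — X = x (displacement).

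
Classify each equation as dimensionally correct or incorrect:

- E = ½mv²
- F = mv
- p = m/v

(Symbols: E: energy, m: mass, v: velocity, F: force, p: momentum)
Dimensionally correct: E = ½mv²
Dimensionally incorrect: F = mv, p = m/v
Ordered (correct first, then incorrect): E = ½mv², F = mv, p = m/v

- E = ½mv²: LHS [L^2 M T^-2], RHS [L^2 M T^-2] → correct ✓
- F = mv: LHS [L M T^-2], RHS [L M T^-1] → incorrect ✗
- p = m/v: LHS [L M T^-1], RHS [L^-1 M T] → incorrect ✗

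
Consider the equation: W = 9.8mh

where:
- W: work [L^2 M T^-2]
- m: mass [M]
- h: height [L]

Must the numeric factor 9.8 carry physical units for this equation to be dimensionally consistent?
Yes

W has dimensions [L^2 M T^-2], while mh alone has dimensions [L M]. For the equation to balance, the factor 9.8 must carry dimensions [L T^-2] — it is a dimensional constant (a numerical value of a physical quantity with its units suppressed), not a pure number.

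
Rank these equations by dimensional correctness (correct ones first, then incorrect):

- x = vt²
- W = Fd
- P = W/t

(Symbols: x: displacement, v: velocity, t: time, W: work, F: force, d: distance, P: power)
Dimensionally correct: W = Fd, P = W/t
Dimensionally incorrect: x = vt²
Ordered (correct first, then incorrect): W = Fd, P = W/t, x = vt²

- x = vt²: LHS [L], RHS [L T] → incorrect ✗
- W = Fd: LHS [L^2 M T^-2], RHS [L^2 M T^-2] → correct ✓
- P = W/t: LHS [L^2 M T^-3], RHS [L^2 M T^-3] → correct ✓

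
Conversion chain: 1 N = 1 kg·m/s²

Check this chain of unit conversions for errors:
The chain is correct (no errors).

Correct: Newton is defined as kg·m/s²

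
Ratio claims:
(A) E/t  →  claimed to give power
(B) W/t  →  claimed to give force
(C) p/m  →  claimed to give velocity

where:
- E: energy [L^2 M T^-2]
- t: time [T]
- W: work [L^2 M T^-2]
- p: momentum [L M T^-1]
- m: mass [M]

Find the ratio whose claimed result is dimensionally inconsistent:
(B) W/t does not give force

(A) E/t: [L^2 M T^-3] = power [L^2 M T^-3] ✓
(B) W/t: [L^2 M T^-3] ≠ force [L M T^-2] ✗
(C) p/m: [L T^-1] = velocity [L T^-1] ✓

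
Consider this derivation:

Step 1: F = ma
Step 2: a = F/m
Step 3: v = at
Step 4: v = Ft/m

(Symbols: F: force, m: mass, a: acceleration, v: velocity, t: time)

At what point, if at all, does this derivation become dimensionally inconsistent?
No step introduces an error — all steps are dimensionally consistent.

Step 1: F = ma → LHS [L M T^-2], RHS [L M T^-2] ✓
Step 2: a = F/m → LHS [L T^-2], RHS [L T^-2] ✓
Step 3: v = at → LHS [L T^-1], RHS [L T^-1] ✓
Step 4: v = Ft/m → LHS [L T^-1], RHS [L T^-1] ✓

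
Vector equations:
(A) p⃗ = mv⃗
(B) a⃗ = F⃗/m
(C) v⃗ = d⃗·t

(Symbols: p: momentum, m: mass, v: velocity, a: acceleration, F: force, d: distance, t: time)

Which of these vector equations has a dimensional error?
(C) v⃗ = d⃗·t

(A) p⃗ = mv⃗: LHS [L M T^-1], RHS [L M T^-1] ✓ — mass (scalar) times velocity (vector)
(B) a⃗ = F⃗/m: LHS [L T^-2], RHS [L T^-2] ✓ — force (vector) divided by mass (scalar)
(C) v⃗ = d⃗·t: LHS [L T^-1], RHS [L T] ✗ — velocity is displacement per time; should be d⃗/t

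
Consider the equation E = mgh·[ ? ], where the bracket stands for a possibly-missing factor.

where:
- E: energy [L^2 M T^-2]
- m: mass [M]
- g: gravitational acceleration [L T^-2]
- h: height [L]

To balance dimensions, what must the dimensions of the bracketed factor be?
Nothing is missing — the bracketed factor must be dimensionless.

E has dimensions [L^2 M T^-2] and mgh already has dimensions [L^2 M T^-2], so E = mgh is dimensionally complete.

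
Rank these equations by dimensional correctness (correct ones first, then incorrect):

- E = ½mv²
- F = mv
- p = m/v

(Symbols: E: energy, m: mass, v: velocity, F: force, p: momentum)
Dimensionally correct: E = ½mv²
Dimensionally incorrect: F = mv, p = m/v
Ordered (correct first, then incorrect): E = ½mv², F = mv, p = m/v

- E = ½mv²: LHS [L^2 M T^-2], RHS [L^2 M T^-2] → correct ✓
- F = mv: LHS [L M T^-2], RHS [L M T^-1] → incorrect ✗
- p = m/v: LHS [L M T^-1], RHS [L^-1 M T] → incorrect ✗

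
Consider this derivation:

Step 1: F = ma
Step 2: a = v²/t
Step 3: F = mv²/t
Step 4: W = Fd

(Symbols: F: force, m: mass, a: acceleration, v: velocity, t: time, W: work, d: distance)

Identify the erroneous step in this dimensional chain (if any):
Step 2

Step 1: F = ma → LHS [L M T^-2], RHS [L M T^-2] ✓
Step 2: a = v²/t → LHS [L T^-2], RHS [L^2 T^-3] ✗

The first dimensional inconsistency appears in step 2: a = v²/t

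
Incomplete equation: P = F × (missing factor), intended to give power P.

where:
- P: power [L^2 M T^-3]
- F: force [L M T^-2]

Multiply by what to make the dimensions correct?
v (velocity), dimensions [L T^-1]

P has dimensions [L^2 M T^-3] and F has dimensions [L M T^-2].
The missing factor must have dimensions [L^2 M T^-3] / [L M T^-2] = [L T^-1], i.e. velocity (v).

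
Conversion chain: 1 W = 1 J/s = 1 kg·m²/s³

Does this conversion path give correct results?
The chain is correct (no errors).

Correct: Watt is Joule per second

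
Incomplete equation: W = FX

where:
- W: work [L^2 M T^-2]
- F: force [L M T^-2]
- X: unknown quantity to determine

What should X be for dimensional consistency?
X = d (distance), dimensions [L]

W has dimensions [L^2 M T^-2]; the rest of the RHS (F) has dimensions [L M T^-2].
So X must have dimensions [L] — X = d (distance).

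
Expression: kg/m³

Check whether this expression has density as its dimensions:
Yes

The expression kg/m³ has dimensions [L^-3 M], which is exactly density [L^-3 M].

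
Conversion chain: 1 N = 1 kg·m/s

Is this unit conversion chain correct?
The chain is incorrect (it contains an error).

Incorrect: Newton is kg·m/s², not kg·m/s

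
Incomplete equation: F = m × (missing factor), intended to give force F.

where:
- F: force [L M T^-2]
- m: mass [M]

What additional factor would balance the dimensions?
a (acceleration), dimensions [L T^-2]

F has dimensions [L M T^-2] and m has dimensions [M].
The missing factor must have dimensions [L M T^-2] / [M] = [L T^-2], i.e. acceleration (a).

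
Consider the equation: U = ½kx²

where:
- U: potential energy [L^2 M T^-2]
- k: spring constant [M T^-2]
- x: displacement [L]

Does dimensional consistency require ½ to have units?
No

U has dimensions [L^2 M T^-2] and kx² already has dimensions [L^2 M T^-2], so the equation balances without ½ contributing any dimensions. ½ is a pure (dimensionless) number; changing or removing it would not affect dimensional consistency.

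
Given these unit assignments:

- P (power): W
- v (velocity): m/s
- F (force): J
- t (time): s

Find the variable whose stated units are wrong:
F

The variable F (force) should have units N, not J.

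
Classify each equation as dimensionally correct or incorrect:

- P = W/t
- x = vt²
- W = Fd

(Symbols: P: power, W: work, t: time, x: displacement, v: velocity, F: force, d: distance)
Dimensionally correct: P = W/t, W = Fd
Dimensionally incorrect: x = vt²
Ordered (correct first, then incorrect): P = W/t, W = Fd, x = vt²

- P = W/t: LHS [L^2 M T^-3], RHS [L^2 M T^-3] → correct ✓
- x = vt²: LHS [L], RHS [L T] → incorrect ✗
- W = Fd: LHS [L^2 M T^-2], RHS [L^2 M T^-2] → correct ✓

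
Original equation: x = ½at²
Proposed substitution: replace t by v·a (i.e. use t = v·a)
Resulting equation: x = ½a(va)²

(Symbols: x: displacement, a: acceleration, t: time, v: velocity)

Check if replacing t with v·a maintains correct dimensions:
No

[t] = [T] and [v·a] = [L^2 T^-3]. These differ, so the substitution replaces a quantity by one of different dimensions and the result x = ½a(va)² has LHS [L] vs RHS [L^5 T^-8] — inconsistent.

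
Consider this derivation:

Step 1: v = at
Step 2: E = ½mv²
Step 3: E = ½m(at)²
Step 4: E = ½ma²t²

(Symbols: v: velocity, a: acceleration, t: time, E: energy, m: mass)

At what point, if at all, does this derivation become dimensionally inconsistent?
No step introduces an error — all steps are dimensionally consistent.

Step 1: v = at → LHS [L T^-1], RHS [L T^-1] ✓
Step 2: E = ½mv² → LHS [L^2 M T^-2], RHS [L^2 M T^-2] ✓
Step 3: E = ½m(at)² → LHS [L^2 M T^-2], RHS [L^2 M T^-2] ✓
Step 4: E = ½ma²t² → LHS [L^2 M T^-2], RHS [L^2 M T^-2] ✓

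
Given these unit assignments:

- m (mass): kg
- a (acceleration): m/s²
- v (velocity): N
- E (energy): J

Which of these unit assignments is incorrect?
v

The variable v (velocity) should have units m/s, not N.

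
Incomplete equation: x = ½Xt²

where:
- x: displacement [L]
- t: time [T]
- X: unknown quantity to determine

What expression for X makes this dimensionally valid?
X = a (acceleration), dimensions [L T^-2]

x has dimensions [L]; the rest of the RHS (½ t²) has dimensions [T^2].
So X must have dimensions [L T^-2] — X = a (acceleration).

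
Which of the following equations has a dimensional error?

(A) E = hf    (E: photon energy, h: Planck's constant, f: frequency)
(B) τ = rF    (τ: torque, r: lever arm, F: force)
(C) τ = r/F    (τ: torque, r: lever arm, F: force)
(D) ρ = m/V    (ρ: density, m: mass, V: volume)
(C) τ = r/F

The equation (C) τ = r/F is dimensionally incorrect.

LHS (τ): [L^2 M T^-2]
RHS (r/F): [M^-1 T^2] ✗

The dimensions do not match. The other three equations balance.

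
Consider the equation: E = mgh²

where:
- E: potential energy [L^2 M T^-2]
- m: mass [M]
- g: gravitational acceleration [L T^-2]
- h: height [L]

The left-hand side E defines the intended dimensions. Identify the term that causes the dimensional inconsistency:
The right-hand side term mgh²

E has dimensions [L^2 M T^-2], but mgh² has dimensions [L^3 M T^-2], so the term mgh² is dimensionally wrong for E.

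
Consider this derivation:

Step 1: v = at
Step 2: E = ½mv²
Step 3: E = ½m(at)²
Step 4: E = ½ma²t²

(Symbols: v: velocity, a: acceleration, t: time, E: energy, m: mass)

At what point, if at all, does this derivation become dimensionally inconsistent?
No step introduces an error — all steps are dimensionally consistent.

Step 1: v = at → LHS [L T^-1], RHS [L T^-1] ✓
Step 2: E = ½mv² → LHS [L^2 M T^-2], RHS [L^2 M T^-2] ✓
Step 3: E = ½m(at)² → LHS [L^2 M T^-2], RHS [L^2 M T^-2] ✓
Step 4: E = ½ma²t² → LHS [L^2 M T^-2], RHS [L^2 M T^-2] ✓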